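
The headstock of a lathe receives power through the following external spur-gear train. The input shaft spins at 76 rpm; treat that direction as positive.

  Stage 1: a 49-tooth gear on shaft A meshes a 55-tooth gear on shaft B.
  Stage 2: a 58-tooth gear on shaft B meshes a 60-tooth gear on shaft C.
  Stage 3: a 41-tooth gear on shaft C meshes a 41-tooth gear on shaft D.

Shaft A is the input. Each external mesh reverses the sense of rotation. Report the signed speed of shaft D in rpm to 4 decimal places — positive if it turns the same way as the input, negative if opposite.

Stage 1 [49T→55T]: ω = 76.0000×49/55 = 67.7091 rpm, dir flips to −; running = −67.7091
Stage 2 [58T→60T]: ω = 67.7091×58/60 = 65.4521 rpm, dir flips to +; running = +65.4521
Stage 3 [41T→41T]: ω = 65.4521×41/41 = 65.4521 rpm, dir flips to −; running = −65.4521

-65.4521 rpm (opposite to input, |ω| = 65.4521 rpm)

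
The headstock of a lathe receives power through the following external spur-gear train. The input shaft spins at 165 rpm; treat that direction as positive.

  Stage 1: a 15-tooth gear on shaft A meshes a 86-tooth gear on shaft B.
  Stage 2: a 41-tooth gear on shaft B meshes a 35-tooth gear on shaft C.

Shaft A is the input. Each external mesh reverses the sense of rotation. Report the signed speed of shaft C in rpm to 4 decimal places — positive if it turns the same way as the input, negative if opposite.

+33.7126 rpm (same as input, |ω| = 33.7126 rpm)

Stage 1 [15T→86T]: ω = 165.0000×15/86 = 28.7791 rpm, dir flips to −; running = −28.7791
Stage 2 [41T→35T]: ω = 28.7791×41/35 = 33.7126 rpm, dir flips to +; running = +33.7126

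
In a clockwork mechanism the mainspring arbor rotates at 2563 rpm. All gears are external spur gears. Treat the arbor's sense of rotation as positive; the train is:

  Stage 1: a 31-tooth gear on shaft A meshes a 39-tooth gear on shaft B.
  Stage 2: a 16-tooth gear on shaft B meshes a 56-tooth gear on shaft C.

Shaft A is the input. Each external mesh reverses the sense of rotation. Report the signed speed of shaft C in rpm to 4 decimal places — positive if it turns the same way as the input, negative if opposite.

+582.0733 rpm (same as input, |ω| = 582.0733 rpm)

Stage 1 [31T→39T]: ω = 2563.0000×31/39 = 2037.2564 rpm, dir flips to −; running = −2037.2564
Stage 2 [16T→56T]: ω = 2037.2564×16/56 = 582.0733 rpm, dir flips to +; running = +582.0733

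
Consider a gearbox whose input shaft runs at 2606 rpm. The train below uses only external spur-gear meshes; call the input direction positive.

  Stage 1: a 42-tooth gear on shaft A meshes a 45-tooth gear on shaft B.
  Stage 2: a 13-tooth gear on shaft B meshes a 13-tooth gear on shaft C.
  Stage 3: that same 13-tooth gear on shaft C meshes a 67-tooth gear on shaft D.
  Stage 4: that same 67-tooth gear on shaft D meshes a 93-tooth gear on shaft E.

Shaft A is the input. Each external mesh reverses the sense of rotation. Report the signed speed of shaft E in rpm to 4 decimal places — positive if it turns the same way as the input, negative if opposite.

+339.9943 rpm (same as input, |ω| = 339.9943 rpm)

Stage 1 [42T→45T]: ω = 2606.0000×42/45 = 2432.2667 rpm, dir flips to −; running = −2432.2667
Stage 2 [13T→13T]: ω = 2432.2667×13/13 = 2432.2667 rpm, dir flips to +; running = +2432.2667
Stage 3 [13T→67T]: ω = 2432.2667×13/67 = 471.9323 rpm, dir flips to −; running = −471.9323
Stage 4 [67T→93T]: ω = 471.9323×67/93 = 339.9943 rpm, dir flips to +; running = +339.9943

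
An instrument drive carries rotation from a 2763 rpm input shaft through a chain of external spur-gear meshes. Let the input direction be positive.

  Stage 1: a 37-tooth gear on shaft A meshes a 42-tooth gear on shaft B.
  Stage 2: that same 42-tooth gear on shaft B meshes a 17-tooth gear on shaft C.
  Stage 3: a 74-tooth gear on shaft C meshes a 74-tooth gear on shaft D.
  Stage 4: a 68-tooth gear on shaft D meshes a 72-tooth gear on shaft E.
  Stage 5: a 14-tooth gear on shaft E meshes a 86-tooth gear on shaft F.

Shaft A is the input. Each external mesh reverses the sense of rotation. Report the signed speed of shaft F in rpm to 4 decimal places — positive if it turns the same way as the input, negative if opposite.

Stage 1 [37T→42T]: ω = 2763.0000×37/42 = 2434.0714 rpm, dir flips to −; running = −2434.0714
Stage 2 [42T→17T]: ω = 2434.0714×42/17 = 6013.5882 rpm, dir flips to +; running = +6013.5882
Stage 3 [74T→74T]: ω = 6013.5882×74/74 = 6013.5882 rpm, dir flips to −; running = −6013.5882
Stage 4 [68T→72T]: ω = 6013.5882×68/72 = 5679.5000 rpm, dir flips to +; running = +5679.5000
Stage 5 [14T→86T]: ω = 5679.5000×14/86 = 924.5698 rpm, dir flips to −; running = −924.5698

-924.5698 rpm (opposite to input, |ω| = 924.5698 rpm)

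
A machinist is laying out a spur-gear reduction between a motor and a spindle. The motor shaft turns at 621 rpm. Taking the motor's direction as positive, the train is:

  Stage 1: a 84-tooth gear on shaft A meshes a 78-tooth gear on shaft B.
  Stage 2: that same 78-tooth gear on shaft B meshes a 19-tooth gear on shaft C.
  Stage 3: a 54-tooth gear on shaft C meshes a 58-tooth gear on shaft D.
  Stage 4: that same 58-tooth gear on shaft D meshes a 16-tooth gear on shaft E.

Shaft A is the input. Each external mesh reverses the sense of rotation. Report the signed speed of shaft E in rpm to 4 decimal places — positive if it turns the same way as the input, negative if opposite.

Stage 1 [84T→78T]: ω = 621.0000×84/78 = 668.7692 rpm, dir flips to −; running = −668.7692
Stage 2 [78T→19T]: ω = 668.7692×78/19 = 2745.4737 rpm, dir flips to +; running = +2745.4737
Stage 3 [54T→58T]: ω = 2745.4737×54/58 = 2556.1307 rpm, dir flips to −; running = −2556.1307
Stage 4 [58T→16T]: ω = 2556.1307×58/16 = 9265.9737 rpm, dir flips to +; running = +9265.9737

+9265.9737 rpm (same as input, |ω| = 9265.9737 rpm)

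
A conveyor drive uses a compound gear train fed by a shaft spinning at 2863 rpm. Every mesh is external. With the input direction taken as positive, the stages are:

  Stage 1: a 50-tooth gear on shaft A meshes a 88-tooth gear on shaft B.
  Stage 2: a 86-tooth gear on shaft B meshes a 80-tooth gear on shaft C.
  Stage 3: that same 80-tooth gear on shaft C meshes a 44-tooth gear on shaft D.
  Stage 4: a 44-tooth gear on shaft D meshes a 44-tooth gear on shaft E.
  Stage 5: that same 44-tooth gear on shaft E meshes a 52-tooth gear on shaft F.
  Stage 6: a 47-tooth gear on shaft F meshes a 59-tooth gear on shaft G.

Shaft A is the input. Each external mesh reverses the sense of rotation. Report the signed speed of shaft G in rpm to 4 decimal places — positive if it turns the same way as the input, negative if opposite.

+2143.1355 rpm (same as input, |ω| = 2143.1355 rpm)

Stage 1 [50T→88T]: ω = 2863.0000×50/88 = 1626.7045 rpm, dir flips to −; running = −1626.7045
Stage 2 [86T→80T]: ω = 1626.7045×86/80 = 1748.7074 rpm, dir flips to +; running = +1748.7074
Stage 3 [80T→44T]: ω = 1748.7074×80/44 = 3179.4680 rpm, dir flips to −; running = −3179.4680
Stage 4 [44T→44T]: ω = 3179.4680×44/44 = 3179.4680 rpm, dir flips to +; running = +3179.4680
Stage 5 [44T→52T]: ω = 3179.4680×44/52 = 2690.3191 rpm, dir flips to −; running = −2690.3191
Stage 6 [47T→59T]: ω = 2690.3191×47/59 = 2143.1355 rpm, dir flips to +; running = +2143.1355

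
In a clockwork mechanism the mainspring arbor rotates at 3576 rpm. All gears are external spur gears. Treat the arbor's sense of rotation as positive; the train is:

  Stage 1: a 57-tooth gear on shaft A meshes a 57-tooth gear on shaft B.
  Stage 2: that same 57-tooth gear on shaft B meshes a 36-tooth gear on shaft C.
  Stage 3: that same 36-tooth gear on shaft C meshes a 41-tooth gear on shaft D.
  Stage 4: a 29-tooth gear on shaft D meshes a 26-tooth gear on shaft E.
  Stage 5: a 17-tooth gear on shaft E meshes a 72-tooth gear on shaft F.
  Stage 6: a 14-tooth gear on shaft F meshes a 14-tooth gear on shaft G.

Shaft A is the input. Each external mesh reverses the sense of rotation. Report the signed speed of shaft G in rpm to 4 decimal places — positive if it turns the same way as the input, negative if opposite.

Stage 1 [57T→57T]: ω = 3576.0000×57/57 = 3576.0000 rpm, dir flips to −; running = −3576.0000
Stage 2 [57T→36T]: ω = 3576.0000×57/36 = 5662.0000 rpm, dir flips to +; running = +5662.0000
Stage 3 [36T→41T]: ω = 5662.0000×36/41 = 4971.5122 rpm, dir flips to −; running = −4971.5122
Stage 4 [29T→26T]: ω = 4971.5122×29/26 = 5545.1482 rpm, dir flips to +; running = +5545.1482
Stage 5 [17T→72T]: ω = 5545.1482×17/72 = 1309.2711 rpm, dir flips to −; running = −1309.2711
Stage 6 [14T→14T]: ω = 1309.2711×14/14 = 1309.2711 rpm, dir flips to +; running = +1309.2711

+1309.2711 rpm (same as input, |ω| = 1309.2711 rpm)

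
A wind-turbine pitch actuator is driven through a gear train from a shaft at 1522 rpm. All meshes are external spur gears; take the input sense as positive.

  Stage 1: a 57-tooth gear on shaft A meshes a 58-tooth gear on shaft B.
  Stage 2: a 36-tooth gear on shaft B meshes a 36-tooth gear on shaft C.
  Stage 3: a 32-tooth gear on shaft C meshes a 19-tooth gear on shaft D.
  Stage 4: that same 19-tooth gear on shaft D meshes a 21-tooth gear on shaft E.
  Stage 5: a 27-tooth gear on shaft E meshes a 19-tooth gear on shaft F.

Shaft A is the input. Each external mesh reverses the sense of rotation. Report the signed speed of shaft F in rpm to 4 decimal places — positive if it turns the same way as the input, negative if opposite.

Stage 1 [57T→58T]: ω = 1522.0000×57/58 = 1495.7586 rpm, dir flips to −; running = −1495.7586
Stage 2 [36T→36T]: ω = 1495.7586×36/36 = 1495.7586 rpm, dir flips to +; running = +1495.7586
Stage 3 [32T→19T]: ω = 1495.7586×32/19 = 2519.1724 rpm, dir flips to −; running = −2519.1724
Stage 4 [19T→21T]: ω = 2519.1724×19/21 = 2279.2512 rpm, dir flips to +; running = +2279.2512
Stage 5 [27T→19T]: ω = 2279.2512×27/19 = 3238.9360 rpm, dir flips to −; running = −3238.9360

-3238.9360 rpm (opposite to input, |ω| = 3238.9360 rpm)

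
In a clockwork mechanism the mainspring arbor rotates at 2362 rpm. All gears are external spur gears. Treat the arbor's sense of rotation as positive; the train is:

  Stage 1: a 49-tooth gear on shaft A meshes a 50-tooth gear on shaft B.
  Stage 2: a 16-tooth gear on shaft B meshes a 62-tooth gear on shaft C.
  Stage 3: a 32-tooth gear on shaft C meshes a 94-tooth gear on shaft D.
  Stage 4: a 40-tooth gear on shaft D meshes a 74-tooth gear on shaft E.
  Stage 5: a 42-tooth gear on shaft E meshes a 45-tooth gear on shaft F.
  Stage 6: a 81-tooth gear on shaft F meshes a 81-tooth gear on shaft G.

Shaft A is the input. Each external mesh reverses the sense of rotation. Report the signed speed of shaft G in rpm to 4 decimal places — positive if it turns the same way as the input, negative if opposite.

+102.5939 rpm (same as input, |ω| = 102.5939 rpm)

Stage 1 [49T→50T]: ω = 2362.0000×49/50 = 2314.7600 rpm, dir flips to −; running = −2314.7600
Stage 2 [16T→62T]: ω = 2314.7600×16/62 = 597.3574 rpm, dir flips to +; running = +597.3574
Stage 3 [32T→94T]: ω = 597.3574×32/94 = 203.3557 rpm, dir flips to −; running = −203.3557
Stage 4 [40T→74T]: ω = 203.3557×40/74 = 109.9220 rpm, dir flips to +; running = +109.9220
Stage 5 [42T→45T]: ω = 109.9220×42/45 = 102.5939 rpm, dir flips to −; running = −102.5939
Stage 6 [81T→81T]: ω = 102.5939×81/81 = 102.5939 rpm, dir flips to +; running = +102.5939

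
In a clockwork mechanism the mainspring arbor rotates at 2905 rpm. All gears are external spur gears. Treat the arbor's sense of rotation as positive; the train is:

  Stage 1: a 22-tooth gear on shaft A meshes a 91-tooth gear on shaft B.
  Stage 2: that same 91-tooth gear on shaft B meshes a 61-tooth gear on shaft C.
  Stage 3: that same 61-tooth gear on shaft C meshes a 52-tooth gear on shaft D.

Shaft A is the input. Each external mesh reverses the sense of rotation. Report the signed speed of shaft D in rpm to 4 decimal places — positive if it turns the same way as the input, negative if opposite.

Stage 1 [22T→91T]: ω = 2905.0000×22/91 = 702.3077 rpm, dir flips to −; running = −702.3077
Stage 2 [91T→61T]: ω = 702.3077×91/61 = 1047.7049 rpm, dir flips to +; running = +1047.7049
Stage 3 [61T→52T]: ω = 1047.7049×61/52 = 1229.0385 rpm, dir flips to −; running = −1229.0385

-1229.0385 rpm (opposite to input, |ω| = 1229.0385 rpm)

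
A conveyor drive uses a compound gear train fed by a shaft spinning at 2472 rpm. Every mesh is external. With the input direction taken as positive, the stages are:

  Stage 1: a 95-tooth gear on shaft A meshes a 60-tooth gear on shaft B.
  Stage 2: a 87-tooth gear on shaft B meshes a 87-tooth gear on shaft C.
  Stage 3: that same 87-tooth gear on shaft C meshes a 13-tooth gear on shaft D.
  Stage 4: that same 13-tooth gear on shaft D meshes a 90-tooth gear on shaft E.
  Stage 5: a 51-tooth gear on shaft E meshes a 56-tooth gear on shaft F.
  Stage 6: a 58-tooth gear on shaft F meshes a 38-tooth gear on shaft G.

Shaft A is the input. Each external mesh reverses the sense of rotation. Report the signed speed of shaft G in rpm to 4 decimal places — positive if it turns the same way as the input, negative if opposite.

Stage 1 [95T→60T]: ω = 2472.0000×95/60 = 3914.0000 rpm, dir flips to −; running = −3914.0000
Stage 2 [87T→87T]: ω = 3914.0000×87/87 = 3914.0000 rpm, dir flips to +; running = +3914.0000
Stage 3 [87T→13T]: ω = 3914.0000×87/13 = 26193.6923 rpm, dir flips to −; running = −26193.6923
Stage 4 [13T→90T]: ω = 26193.6923×13/90 = 3783.5333 rpm, dir flips to +; running = +3783.5333
Stage 5 [51T→56T]: ω = 3783.5333×51/56 = 3445.7179 rpm, dir flips to −; running = −3445.7179
Stage 6 [58T→38T]: ω = 3445.7179×58/38 = 5259.2536 rpm, dir flips to +; running = +5259.2536

+5259.2536 rpm (same as input, |ω| = 5259.2536 rpm)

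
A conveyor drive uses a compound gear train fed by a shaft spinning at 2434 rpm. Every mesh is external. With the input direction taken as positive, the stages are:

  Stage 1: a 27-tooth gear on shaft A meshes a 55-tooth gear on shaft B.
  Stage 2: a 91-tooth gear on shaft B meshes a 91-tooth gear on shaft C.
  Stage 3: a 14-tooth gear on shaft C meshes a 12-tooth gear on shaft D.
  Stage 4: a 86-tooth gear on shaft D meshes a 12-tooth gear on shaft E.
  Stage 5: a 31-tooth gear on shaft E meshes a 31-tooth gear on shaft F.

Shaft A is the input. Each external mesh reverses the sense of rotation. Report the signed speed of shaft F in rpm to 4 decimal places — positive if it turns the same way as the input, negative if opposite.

Stage 1 [27T→55T]: ω = 2434.0000×27/55 = 1194.8727 rpm, dir flips to −; running = −1194.8727
Stage 2 [91T→91T]: ω = 1194.8727×91/91 = 1194.8727 rpm, dir flips to +; running = +1194.8727
Stage 3 [14T→12T]: ω = 1194.8727×14/12 = 1394.0182 rpm, dir flips to −; running = −1394.0182
Stage 4 [86T→12T]: ω = 1394.0182×86/12 = 9990.4636 rpm, dir flips to +; running = +9990.4636
Stage 5 [31T→31T]: ω = 9990.4636×31/31 = 9990.4636 rpm, dir flips to −; running = −9990.4636

-9990.4636 rpm (opposite to input, |ω| = 9990.4636 rpm)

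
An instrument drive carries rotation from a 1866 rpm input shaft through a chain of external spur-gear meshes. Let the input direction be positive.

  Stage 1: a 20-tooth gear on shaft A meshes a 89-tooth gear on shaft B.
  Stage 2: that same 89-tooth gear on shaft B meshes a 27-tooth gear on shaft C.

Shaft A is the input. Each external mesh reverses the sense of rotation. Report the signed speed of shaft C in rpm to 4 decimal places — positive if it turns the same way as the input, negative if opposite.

Stage 1 [20T→89T]: ω = 1866.0000×20/89 = 419.3258 rpm, dir flips to −; running = −419.3258
Stage 2 [89T→27T]: ω = 419.3258×89/27 = 1382.2222 rpm, dir flips to +; running = +1382.2222

+1382.2222 rpm (same as input, |ω| = 1382.2222 rpm)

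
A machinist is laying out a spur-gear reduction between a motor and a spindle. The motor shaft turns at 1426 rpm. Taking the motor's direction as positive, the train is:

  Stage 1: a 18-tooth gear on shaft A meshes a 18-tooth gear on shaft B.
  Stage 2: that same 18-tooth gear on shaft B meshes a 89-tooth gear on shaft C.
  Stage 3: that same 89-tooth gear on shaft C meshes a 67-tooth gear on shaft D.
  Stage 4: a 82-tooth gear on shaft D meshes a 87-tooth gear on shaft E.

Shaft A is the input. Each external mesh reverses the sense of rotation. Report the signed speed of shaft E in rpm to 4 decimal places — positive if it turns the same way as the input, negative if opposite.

+361.0870 rpm (same as input, |ω| = 361.0870 rpm)

Stage 1 [18T→18T]: ω = 1426.0000×18/18 = 1426.0000 rpm, dir flips to −; running = −1426.0000
Stage 2 [18T→89T]: ω = 1426.0000×18/89 = 288.4045 rpm, dir flips to +; running = +288.4045
Stage 3 [89T→67T]: ω = 288.4045×89/67 = 383.1045 rpm, dir flips to −; running = −383.1045
Stage 4 [82T→87T]: ω = 383.1045×82/87 = 361.0870 rpm, dir flips to +; running = +361.0870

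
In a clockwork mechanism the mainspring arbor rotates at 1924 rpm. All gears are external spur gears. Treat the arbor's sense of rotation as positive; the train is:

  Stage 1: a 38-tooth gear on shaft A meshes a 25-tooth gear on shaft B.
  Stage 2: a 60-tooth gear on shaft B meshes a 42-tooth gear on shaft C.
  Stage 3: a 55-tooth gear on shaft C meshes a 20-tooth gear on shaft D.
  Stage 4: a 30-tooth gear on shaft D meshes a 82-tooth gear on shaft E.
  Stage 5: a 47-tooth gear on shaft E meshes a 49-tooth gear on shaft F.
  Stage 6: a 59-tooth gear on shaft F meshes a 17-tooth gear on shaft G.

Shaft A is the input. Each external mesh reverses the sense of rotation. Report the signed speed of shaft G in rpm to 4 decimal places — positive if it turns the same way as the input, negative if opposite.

+13992.5085 rpm (same as input, |ω| = 13992.5085 rpm)

Stage 1 [38T→25T]: ω = 1924.0000×38/25 = 2924.4800 rpm, dir flips to −; running = −2924.4800
Stage 2 [60T→42T]: ω = 2924.4800×60/42 = 4177.8286 rpm, dir flips to +; running = +4177.8286
Stage 3 [55T→20T]: ω = 4177.8286×55/20 = 11489.0286 rpm, dir flips to −; running = −11489.0286
Stage 4 [30T→82T]: ω = 11489.0286×30/82 = 4203.3031 rpm, dir flips to +; running = +4203.3031
Stage 5 [47T→49T]: ω = 4203.3031×47/49 = 4031.7397 rpm, dir flips to −; running = −4031.7397
Stage 6 [59T→17T]: ω = 4031.7397×59/17 = 13992.5085 rpm, dir flips to +; running = +13992.5085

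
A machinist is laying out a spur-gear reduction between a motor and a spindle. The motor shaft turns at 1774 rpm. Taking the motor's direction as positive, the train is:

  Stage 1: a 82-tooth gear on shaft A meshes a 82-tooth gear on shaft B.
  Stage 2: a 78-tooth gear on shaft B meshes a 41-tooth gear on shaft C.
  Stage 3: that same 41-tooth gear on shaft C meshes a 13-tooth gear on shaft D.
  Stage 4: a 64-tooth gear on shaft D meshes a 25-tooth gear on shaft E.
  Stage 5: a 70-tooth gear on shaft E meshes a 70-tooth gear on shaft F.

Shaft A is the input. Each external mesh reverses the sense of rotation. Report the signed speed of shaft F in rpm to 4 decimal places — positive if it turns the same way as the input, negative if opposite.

Stage 1 [82T→82T]: ω = 1774.0000×82/82 = 1774.0000 rpm, dir flips to −; running = −1774.0000
Stage 2 [78T→41T]: ω = 1774.0000×78/41 = 3374.9268 rpm, dir flips to +; running = +3374.9268
Stage 3 [41T→13T]: ω = 3374.9268×41/13 = 10644.0000 rpm, dir flips to −; running = −10644.0000
Stage 4 [64T→25T]: ω = 10644.0000×64/25 = 27248.6400 rpm, dir flips to +; running = +27248.6400
Stage 5 [70T→70T]: ω = 27248.6400×70/70 = 27248.6400 rpm, dir flips to −; running = −27248.6400

-27248.6400 rpm (opposite to input, |ω| = 27248.6400 rpm)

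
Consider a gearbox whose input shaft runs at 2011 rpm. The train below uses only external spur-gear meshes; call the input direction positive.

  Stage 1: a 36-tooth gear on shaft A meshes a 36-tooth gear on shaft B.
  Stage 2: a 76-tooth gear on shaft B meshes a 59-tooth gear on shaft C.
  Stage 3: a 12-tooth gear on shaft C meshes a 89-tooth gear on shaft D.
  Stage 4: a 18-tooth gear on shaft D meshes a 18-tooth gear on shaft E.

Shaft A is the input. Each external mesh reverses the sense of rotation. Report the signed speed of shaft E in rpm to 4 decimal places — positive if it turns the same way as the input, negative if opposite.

Stage 1 [36T→36T]: ω = 2011.0000×36/36 = 2011.0000 rpm, dir flips to −; running = −2011.0000
Stage 2 [76T→59T]: ω = 2011.0000×76/59 = 2590.4407 rpm, dir flips to +; running = +2590.4407
Stage 3 [12T→89T]: ω = 2590.4407×12/89 = 349.2729 rpm, dir flips to −; running = −349.2729
Stage 4 [18T→18T]: ω = 349.2729×18/18 = 349.2729 rpm, dir flips to +; running = +349.2729

+349.2729 rpm (same as input, |ω| = 349.2729 rpm)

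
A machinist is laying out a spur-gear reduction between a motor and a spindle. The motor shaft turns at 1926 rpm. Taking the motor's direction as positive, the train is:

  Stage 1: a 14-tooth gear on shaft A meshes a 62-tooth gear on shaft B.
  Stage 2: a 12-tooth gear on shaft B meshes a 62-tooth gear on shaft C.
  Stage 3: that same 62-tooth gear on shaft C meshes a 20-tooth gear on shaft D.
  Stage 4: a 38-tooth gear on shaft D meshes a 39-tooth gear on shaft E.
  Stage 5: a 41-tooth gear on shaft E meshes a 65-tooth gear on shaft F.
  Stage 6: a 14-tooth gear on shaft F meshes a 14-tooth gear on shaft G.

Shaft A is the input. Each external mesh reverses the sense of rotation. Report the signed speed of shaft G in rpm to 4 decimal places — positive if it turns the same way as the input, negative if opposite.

Stage 1 [14T→62T]: ω = 1926.0000×14/62 = 434.9032 rpm, dir flips to −; running = −434.9032
Stage 2 [12T→62T]: ω = 434.9032×12/62 = 84.1748 rpm, dir flips to +; running = +84.1748
Stage 3 [62T→20T]: ω = 84.1748×62/20 = 260.9419 rpm, dir flips to −; running = −260.9419
Stage 4 [38T→39T]: ω = 260.9419×38/39 = 254.2511 rpm, dir flips to +; running = +254.2511
Stage 5 [41T→65T]: ω = 254.2511×41/65 = 160.3738 rpm, dir flips to −; running = −160.3738
Stage 6 [14T→14T]: ω = 160.3738×14/14 = 160.3738 rpm, dir flips to +; running = +160.3738

+160.3738 rpm (same as input, |ω| = 160.3738 rpm)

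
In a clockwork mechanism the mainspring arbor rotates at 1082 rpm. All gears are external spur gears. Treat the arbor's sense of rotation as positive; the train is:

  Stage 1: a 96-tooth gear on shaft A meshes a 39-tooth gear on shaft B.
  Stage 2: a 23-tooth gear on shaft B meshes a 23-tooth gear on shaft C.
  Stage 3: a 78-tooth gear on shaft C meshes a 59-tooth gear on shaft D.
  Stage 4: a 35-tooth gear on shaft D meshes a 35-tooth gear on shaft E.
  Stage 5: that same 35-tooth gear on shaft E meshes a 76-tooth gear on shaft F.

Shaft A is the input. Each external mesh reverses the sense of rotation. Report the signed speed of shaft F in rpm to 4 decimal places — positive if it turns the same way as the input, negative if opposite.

Stage 1 [96T→39T]: ω = 1082.0000×96/39 = 2663.3846 rpm, dir flips to −; running = −2663.3846
Stage 2 [23T→23T]: ω = 2663.3846×23/23 = 2663.3846 rpm, dir flips to +; running = +2663.3846
Stage 3 [78T→59T]: ω = 2663.3846×78/59 = 3521.0847 rpm, dir flips to −; running = −3521.0847
Stage 4 [35T→35T]: ω = 3521.0847×35/35 = 3521.0847 rpm, dir flips to +; running = +3521.0847
Stage 5 [35T→76T]: ω = 3521.0847×35/76 = 1621.5522 rpm, dir flips to −; running = −1621.5522

-1621.5522 rpm (opposite to input, |ω| = 1621.5522 rpm)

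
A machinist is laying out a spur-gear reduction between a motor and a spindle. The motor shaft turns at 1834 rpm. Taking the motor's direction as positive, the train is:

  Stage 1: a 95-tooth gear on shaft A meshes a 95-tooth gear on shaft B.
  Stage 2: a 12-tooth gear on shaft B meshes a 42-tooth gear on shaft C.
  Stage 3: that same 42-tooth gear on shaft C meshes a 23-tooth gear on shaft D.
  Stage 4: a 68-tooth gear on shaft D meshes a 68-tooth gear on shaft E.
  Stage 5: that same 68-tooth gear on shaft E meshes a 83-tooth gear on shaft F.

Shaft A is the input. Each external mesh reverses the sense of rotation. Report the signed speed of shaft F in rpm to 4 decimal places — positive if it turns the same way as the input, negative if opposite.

Stage 1 [95T→95T]: ω = 1834.0000×95/95 = 1834.0000 rpm, dir flips to −; running = −1834.0000
Stage 2 [12T→42T]: ω = 1834.0000×12/42 = 524.0000 rpm, dir flips to +; running = +524.0000
Stage 3 [42T→23T]: ω = 524.0000×42/23 = 956.8696 rpm, dir flips to −; running = −956.8696
Stage 4 [68T→68T]: ω = 956.8696×68/68 = 956.8696 rpm, dir flips to +; running = +956.8696
Stage 5 [68T→83T]: ω = 956.8696×68/83 = 783.9413 rpm, dir flips to −; running = −783.9413

-783.9413 rpm (opposite to input, |ω| = 783.9413 rpm)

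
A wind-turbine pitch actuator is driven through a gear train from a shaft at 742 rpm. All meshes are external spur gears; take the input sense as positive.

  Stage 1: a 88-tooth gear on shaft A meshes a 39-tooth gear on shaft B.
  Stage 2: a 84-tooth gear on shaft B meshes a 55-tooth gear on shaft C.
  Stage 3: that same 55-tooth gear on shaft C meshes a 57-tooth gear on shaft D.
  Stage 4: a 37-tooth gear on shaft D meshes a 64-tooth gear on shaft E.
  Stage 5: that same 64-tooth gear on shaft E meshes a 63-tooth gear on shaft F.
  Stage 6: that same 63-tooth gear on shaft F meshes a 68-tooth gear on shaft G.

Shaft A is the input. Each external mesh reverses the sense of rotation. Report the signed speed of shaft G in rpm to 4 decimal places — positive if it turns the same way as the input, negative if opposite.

Stage 1 [88T→39T]: ω = 742.0000×88/39 = 1674.2564 rpm, dir flips to −; running = −1674.2564
Stage 2 [84T→55T]: ω = 1674.2564×84/55 = 2557.0462 rpm, dir flips to +; running = +2557.0462
Stage 3 [55T→57T]: ω = 2557.0462×55/57 = 2467.3252 rpm, dir flips to −; running = −2467.3252
Stage 4 [37T→64T]: ω = 2467.3252×37/64 = 1426.4224 rpm, dir flips to +; running = +1426.4224
Stage 5 [64T→63T]: ω = 1426.4224×64/63 = 1449.0640 rpm, dir flips to −; running = −1449.0640
Stage 6 [63T→68T]: ω = 1449.0640×63/68 = 1342.5152 rpm, dir flips to +; running = +1342.5152

+1342.5152 rpm (same as input, |ω| = 1342.5152 rpm)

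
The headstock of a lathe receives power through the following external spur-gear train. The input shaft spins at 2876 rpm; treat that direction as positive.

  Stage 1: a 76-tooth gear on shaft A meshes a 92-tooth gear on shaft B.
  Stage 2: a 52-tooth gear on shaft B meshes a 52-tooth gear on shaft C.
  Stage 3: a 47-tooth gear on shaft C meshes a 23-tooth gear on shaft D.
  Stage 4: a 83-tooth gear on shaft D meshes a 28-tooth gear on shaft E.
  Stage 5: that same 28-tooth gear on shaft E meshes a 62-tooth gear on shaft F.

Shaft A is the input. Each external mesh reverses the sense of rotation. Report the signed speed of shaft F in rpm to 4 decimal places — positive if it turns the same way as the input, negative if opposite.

-6499.3672 rpm (opposite to input, |ω| = 6499.3672 rpm)

Stage 1 [76T→92T]: ω = 2876.0000×76/92 = 2375.8261 rpm, dir flips to −; running = −2375.8261
Stage 2 [52T→52T]: ω = 2375.8261×52/52 = 2375.8261 rpm, dir flips to +; running = +2375.8261
Stage 3 [47T→23T]: ω = 2375.8261×47/23 = 4854.9490 rpm, dir flips to −; running = −4854.9490
Stage 4 [83T→28T]: ω = 4854.9490×83/28 = 14391.4558 rpm, dir flips to +; running = +14391.4558
Stage 5 [28T→62T]: ω = 14391.4558×28/62 = 6499.3672 rpm, dir flips to −; running = −6499.3672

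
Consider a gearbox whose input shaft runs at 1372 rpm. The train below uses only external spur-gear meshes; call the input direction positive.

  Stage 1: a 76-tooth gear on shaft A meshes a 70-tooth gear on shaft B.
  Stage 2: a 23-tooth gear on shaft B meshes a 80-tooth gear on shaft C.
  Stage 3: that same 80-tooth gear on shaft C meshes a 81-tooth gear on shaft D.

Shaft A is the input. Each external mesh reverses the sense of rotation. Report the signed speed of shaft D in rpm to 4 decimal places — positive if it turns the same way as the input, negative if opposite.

-422.9728 rpm (opposite to input, |ω| = 422.9728 rpm)

Stage 1 [76T→70T]: ω = 1372.0000×76/70 = 1489.6000 rpm, dir flips to −; running = −1489.6000
Stage 2 [23T→80T]: ω = 1489.6000×23/80 = 428.2600 rpm, dir flips to +; running = +428.2600
Stage 3 [80T→81T]: ω = 428.2600×80/81 = 422.9728 rpm, dir flips to −; running = −422.9728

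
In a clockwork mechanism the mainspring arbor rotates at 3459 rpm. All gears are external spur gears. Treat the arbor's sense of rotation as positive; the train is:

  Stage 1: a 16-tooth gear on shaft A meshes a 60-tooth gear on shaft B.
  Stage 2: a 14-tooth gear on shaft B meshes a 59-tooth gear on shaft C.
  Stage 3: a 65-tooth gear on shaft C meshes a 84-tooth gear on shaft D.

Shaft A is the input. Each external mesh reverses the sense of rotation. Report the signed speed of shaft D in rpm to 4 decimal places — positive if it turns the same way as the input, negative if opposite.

-169.3672 rpm (opposite to input, |ω| = 169.3672 rpm)

Stage 1 [16T→60T]: ω = 3459.0000×16/60 = 922.4000 rpm, dir flips to −; running = −922.4000
Stage 2 [14T→59T]: ω = 922.4000×14/59 = 218.8746 rpm, dir flips to +; running = +218.8746
Stage 3 [65T→84T]: ω = 218.8746×65/84 = 169.3672 rpm, dir flips to −; running = −169.3672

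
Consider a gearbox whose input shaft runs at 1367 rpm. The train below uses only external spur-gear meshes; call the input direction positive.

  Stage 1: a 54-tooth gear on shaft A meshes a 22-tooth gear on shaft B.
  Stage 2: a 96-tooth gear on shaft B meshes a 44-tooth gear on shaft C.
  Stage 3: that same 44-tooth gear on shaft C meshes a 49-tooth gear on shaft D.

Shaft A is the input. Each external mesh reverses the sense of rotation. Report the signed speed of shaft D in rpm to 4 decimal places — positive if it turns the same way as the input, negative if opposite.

Stage 1 [54T→22T]: ω = 1367.0000×54/22 = 3355.3636 rpm, dir flips to −; running = −3355.3636
Stage 2 [96T→44T]: ω = 3355.3636×96/44 = 7320.7934 rpm, dir flips to +; running = +7320.7934
Stage 3 [44T→49T]: ω = 7320.7934×44/49 = 6573.7737 rpm, dir flips to −; running = −6573.7737

-6573.7737 rpm (opposite to input, |ω| = 6573.7737 rpm)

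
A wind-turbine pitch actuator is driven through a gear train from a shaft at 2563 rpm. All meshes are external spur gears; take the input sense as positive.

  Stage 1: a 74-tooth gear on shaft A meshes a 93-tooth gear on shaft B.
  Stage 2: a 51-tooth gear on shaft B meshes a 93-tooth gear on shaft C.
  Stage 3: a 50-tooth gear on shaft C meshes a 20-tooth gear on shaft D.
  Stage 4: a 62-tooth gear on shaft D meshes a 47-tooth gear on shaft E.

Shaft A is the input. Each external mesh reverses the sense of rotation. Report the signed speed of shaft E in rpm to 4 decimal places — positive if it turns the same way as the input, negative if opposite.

+3688.2338 rpm (same as input, |ω| = 3688.2338 rpm)

Stage 1 [74T→93T]: ω = 2563.0000×74/93 = 2039.3763 rpm, dir flips to −; running = −2039.3763
Stage 2 [51T→93T]: ω = 2039.3763×51/93 = 1118.3677 rpm, dir flips to +; running = +1118.3677
Stage 3 [50T→20T]: ω = 1118.3677×50/20 = 2795.9192 rpm, dir flips to −; running = −2795.9192
Stage 4 [62T→47T]: ω = 2795.9192×62/47 = 3688.2338 rpm, dir flips to +; running = +3688.2338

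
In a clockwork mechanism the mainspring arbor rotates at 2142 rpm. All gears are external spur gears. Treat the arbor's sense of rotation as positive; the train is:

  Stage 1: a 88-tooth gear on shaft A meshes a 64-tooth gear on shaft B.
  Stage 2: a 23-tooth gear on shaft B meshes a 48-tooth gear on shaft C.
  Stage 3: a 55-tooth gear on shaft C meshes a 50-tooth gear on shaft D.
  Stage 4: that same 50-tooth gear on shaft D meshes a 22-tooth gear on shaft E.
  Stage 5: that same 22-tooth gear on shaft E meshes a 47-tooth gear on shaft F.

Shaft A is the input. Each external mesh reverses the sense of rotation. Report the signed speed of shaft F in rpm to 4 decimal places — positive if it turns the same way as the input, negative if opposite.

-1651.4811 rpm (opposite to input, |ω| = 1651.4811 rpm)

Stage 1 [88T→64T]: ω = 2142.0000×88/64 = 2945.2500 rpm, dir flips to −; running = −2945.2500
Stage 2 [23T→48T]: ω = 2945.2500×23/48 = 1411.2656 rpm, dir flips to +; running = +1411.2656
Stage 3 [55T→50T]: ω = 1411.2656×55/50 = 1552.3922 rpm, dir flips to −; running = −1552.3922
Stage 4 [50T→22T]: ω = 1552.3922×50/22 = 3528.1641 rpm, dir flips to +; running = +3528.1641
Stage 5 [22T→47T]: ω = 3528.1641×22/47 = 1651.4811 rpm, dir flips to −; running = −1651.4811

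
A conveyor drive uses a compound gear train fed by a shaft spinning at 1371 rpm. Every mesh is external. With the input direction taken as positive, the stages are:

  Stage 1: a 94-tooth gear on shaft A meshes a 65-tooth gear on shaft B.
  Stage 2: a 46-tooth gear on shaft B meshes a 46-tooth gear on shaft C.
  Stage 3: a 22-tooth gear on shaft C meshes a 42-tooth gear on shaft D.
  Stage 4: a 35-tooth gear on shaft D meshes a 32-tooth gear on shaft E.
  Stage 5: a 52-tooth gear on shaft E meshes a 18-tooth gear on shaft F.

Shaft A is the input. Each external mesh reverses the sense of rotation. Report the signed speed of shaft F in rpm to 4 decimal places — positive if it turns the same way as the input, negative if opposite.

Stage 1 [94T→65T]: ω = 1371.0000×94/65 = 1982.6769 rpm, dir flips to −; running = −1982.6769
Stage 2 [46T→46T]: ω = 1982.6769×46/46 = 1982.6769 rpm, dir flips to +; running = +1982.6769
Stage 3 [22T→42T]: ω = 1982.6769×22/42 = 1038.5451 rpm, dir flips to −; running = −1038.5451
Stage 4 [35T→32T]: ω = 1038.5451×35/32 = 1135.9087 rpm, dir flips to +; running = +1135.9087
Stage 5 [52T→18T]: ω = 1135.9087×52/18 = 3281.5139 rpm, dir flips to −; running = −3281.5139

-3281.5139 rpm (opposite to input, |ω| = 3281.5139 rpm)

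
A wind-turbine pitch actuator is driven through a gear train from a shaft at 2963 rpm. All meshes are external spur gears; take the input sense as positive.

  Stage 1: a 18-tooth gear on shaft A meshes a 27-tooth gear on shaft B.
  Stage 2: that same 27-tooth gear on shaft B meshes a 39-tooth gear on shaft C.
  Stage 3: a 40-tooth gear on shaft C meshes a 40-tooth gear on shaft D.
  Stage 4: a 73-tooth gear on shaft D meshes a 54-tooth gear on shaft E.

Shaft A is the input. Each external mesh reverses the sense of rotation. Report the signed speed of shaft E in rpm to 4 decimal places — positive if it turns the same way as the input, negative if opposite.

+1848.7094 rpm (same as input, |ω| = 1848.7094 rpm)

Stage 1 [18T→27T]: ω = 2963.0000×18/27 = 1975.3333 rpm, dir flips to −; running = −1975.3333
Stage 2 [27T→39T]: ω = 1975.3333×27/39 = 1367.5385 rpm, dir flips to +; running = +1367.5385
Stage 3 [40T→40T]: ω = 1367.5385×40/40 = 1367.5385 rpm, dir flips to −; running = −1367.5385
Stage 4 [73T→54T]: ω = 1367.5385×73/54 = 1848.7094 rpm, dir flips to +; running = +1848.7094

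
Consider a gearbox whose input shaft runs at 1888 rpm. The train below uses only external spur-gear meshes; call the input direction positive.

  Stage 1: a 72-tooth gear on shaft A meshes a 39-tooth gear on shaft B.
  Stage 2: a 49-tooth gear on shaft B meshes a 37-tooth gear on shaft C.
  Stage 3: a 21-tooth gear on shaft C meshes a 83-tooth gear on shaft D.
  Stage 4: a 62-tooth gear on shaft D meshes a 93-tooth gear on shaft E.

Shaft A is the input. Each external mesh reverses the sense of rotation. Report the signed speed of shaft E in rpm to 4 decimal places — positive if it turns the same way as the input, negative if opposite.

Stage 1 [72T→39T]: ω = 1888.0000×72/39 = 3485.5385 rpm, dir flips to −; running = −3485.5385
Stage 2 [49T→37T]: ω = 3485.5385×49/37 = 4615.9834 rpm, dir flips to +; running = +4615.9834
Stage 3 [21T→83T]: ω = 4615.9834×21/83 = 1167.8994 rpm, dir flips to −; running = −1167.8994
Stage 4 [62T→93T]: ω = 1167.8994×62/93 = 778.5996 rpm, dir flips to +; running = +778.5996

+778.5996 rpm (same as input, |ω| = 778.5996 rpm)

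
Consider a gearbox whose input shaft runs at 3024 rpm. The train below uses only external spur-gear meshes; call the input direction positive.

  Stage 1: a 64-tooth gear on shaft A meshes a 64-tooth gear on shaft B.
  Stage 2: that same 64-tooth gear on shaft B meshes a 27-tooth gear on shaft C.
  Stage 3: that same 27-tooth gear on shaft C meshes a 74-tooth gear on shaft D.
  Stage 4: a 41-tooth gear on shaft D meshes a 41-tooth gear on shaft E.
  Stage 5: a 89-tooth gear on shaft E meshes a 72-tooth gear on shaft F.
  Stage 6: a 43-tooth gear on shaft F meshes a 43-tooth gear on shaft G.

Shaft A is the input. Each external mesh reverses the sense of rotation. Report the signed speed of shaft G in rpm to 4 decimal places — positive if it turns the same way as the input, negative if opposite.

+3232.8649 rpm (same as input, |ω| = 3232.8649 rpm)

Stage 1 [64T→64T]: ω = 3024.0000×64/64 = 3024.0000 rpm, dir flips to −; running = −3024.0000
Stage 2 [64T→27T]: ω = 3024.0000×64/27 = 7168.0000 rpm, dir flips to +; running = +7168.0000
Stage 3 [27T→74T]: ω = 7168.0000×27/74 = 2615.3514 rpm, dir flips to −; running = −2615.3514
Stage 4 [41T→41T]: ω = 2615.3514×41/41 = 2615.3514 rpm, dir flips to +; running = +2615.3514
Stage 5 [89T→72T]: ω = 2615.3514×89/72 = 3232.8649 rpm, dir flips to −; running = −3232.8649
Stage 6 [43T→43T]: ω = 3232.8649×43/43 = 3232.8649 rpm, dir flips to +; running = +3232.8649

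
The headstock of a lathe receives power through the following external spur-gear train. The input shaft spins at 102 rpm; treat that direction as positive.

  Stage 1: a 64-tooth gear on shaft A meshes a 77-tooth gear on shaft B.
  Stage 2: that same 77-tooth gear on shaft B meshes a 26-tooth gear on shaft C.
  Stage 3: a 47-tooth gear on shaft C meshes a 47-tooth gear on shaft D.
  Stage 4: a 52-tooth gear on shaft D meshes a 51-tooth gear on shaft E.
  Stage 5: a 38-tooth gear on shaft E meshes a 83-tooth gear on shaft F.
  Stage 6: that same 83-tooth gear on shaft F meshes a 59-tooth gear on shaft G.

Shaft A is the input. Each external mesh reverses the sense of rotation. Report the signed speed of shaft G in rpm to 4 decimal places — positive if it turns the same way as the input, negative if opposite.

+164.8814 rpm (same as input, |ω| = 164.8814 rpm)

Stage 1 [64T→77T]: ω = 102.0000×64/77 = 84.7792 rpm, dir flips to −; running = −84.7792
Stage 2 [77T→26T]: ω = 84.7792×77/26 = 251.0769 rpm, dir flips to +; running = +251.0769
Stage 3 [47T→47T]: ω = 251.0769×47/47 = 251.0769 rpm, dir flips to −; running = −251.0769
Stage 4 [52T→51T]: ω = 251.0769×52/51 = 256.0000 rpm, dir flips to +; running = +256.0000
Stage 5 [38T→83T]: ω = 256.0000×38/83 = 117.2048 rpm, dir flips to −; running = −117.2048
Stage 6 [83T→59T]: ω = 117.2048×83/59 = 164.8814 rpm, dir flips to +; running = +164.8814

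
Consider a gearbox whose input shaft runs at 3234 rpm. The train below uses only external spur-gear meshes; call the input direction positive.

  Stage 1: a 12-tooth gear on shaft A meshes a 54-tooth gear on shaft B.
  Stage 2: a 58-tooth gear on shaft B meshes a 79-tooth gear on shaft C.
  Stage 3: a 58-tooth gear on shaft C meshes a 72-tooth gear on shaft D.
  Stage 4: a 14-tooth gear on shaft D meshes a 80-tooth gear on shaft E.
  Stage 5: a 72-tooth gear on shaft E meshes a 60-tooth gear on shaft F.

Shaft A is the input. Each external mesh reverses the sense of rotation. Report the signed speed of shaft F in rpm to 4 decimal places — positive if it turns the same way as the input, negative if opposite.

-89.2572 rpm (opposite to input, |ω| = 89.2572 rpm)

Stage 1 [12T→54T]: ω = 3234.0000×12/54 = 718.6667 rpm, dir flips to −; running = −718.6667
Stage 2 [58T→79T]: ω = 718.6667×58/79 = 527.6287 rpm, dir flips to +; running = +527.6287
Stage 3 [58T→72T]: ω = 527.6287×58/72 = 425.0342 rpm, dir flips to −; running = −425.0342
Stage 4 [14T→80T]: ω = 425.0342×14/80 = 74.3810 rpm, dir flips to +; running = +74.3810
Stage 5 [72T→60T]: ω = 74.3810×72/60 = 89.2572 rpm, dir flips to −; running = −89.2572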